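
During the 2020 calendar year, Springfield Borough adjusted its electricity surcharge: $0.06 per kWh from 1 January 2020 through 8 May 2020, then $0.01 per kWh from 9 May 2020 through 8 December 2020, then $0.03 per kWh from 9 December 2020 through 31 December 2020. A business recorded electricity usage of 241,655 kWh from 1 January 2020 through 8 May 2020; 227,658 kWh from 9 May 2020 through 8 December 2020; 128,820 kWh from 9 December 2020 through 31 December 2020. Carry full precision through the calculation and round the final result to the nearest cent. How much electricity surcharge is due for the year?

1 January – 8 May 2020: 241,655 kWh at $0.06/kWh → $14,499.30
9 May – 8 December 2020: 227,658 kWh at $0.01/kWh → $2,276.58
9 December – 31 December 2020: 128,820 kWh at $0.03/kWh → $3,864.60

$20,640.48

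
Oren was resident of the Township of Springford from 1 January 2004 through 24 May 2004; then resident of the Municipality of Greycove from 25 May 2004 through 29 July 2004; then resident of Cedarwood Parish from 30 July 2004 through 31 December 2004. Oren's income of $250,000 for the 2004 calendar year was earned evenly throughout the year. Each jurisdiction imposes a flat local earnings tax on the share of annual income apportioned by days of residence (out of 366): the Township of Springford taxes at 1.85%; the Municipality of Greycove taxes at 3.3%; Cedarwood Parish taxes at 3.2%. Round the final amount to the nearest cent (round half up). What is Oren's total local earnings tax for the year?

$6,707.99

The Township of Springford, 1 January – 24 May 2004: 145 days → $250,000 × 1.85% × 145/366 = $1,832.3087
The Municipality of Greycove, 25 May – 29 July 2004: 66 days → $250,000 × 3.3% × 66/366 = $1,487.7049
Cedarwood Parish, 30 July – 31 December 2004: 155 days → $250,000 × 3.2% × 155/366 = $3,387.9781
Total = $6,707.9918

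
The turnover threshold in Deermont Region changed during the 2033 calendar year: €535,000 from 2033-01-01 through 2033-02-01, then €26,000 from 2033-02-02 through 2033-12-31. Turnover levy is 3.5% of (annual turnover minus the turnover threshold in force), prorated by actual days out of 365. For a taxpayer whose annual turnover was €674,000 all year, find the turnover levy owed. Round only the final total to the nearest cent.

2033-01-01 to 2033-02-01: 32 days, exemption €535,000 → (€674,000 − €535,000) × 3.5% × 32/365 = €426.5205
2033-02-02 to 2033-12-31: 333 days, exemption €26,000 → (€674,000 − €26,000) × 3.5% × 333/365 = €20,691.6164
Total = €21,118.1370

€21,118.14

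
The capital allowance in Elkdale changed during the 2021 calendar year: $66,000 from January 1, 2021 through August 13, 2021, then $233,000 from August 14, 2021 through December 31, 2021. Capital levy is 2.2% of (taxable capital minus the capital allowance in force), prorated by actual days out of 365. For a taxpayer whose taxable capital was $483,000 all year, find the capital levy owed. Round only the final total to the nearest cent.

January 1 – August 13, 2021: 225 days, exemption $66,000 → ($483,000 − $66,000) × 2.2% × 225/365 = $5,655.2055
August 14 – December 31, 2021: 140 days, exemption $233,000 → ($483,000 − $233,000) × 2.2% × 140/365 = $2,109.5890
Total = $7,764.7945

$7,764.79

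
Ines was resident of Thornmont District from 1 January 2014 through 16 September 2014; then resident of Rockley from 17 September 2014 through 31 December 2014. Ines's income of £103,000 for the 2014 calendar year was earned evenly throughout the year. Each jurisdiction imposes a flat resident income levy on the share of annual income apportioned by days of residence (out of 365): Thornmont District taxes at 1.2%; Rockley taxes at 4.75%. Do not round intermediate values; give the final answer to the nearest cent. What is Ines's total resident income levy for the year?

Thornmont District, 1 January – 16 September 2014: 259 days → £103,000 × 1.2% × 259/365 = £877.0521
Rockley, 17 September – 31 December 2014: 106 days → £103,000 × 4.75% × 106/365 = £1,420.8356
Total = £2,297.8877

£2,297.89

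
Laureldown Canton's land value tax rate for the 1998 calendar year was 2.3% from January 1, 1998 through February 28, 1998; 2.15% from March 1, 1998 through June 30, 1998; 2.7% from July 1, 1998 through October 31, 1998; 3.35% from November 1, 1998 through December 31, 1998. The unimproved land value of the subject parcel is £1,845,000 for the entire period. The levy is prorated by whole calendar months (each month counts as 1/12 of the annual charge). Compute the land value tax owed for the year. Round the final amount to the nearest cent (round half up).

£47,201.25

January 1 – February 28, 1998: 2 months at 2.3% → £1,845,000 × 2.3% × 2/12 = £7,072.5000
March 1 – June 30, 1998: 4 months at 2.15% → £1,845,000 × 2.15% × 4/12 = £13,222.5000
July 1 – October 31, 1998: 4 months at 2.7% → £1,845,000 × 2.7% × 4/12 = £16,605.0000
November 1 – December 31, 1998: 2 months at 3.35% → £1,845,000 × 3.35% × 2/12 = £10,301.2500
Total = £47,201.2500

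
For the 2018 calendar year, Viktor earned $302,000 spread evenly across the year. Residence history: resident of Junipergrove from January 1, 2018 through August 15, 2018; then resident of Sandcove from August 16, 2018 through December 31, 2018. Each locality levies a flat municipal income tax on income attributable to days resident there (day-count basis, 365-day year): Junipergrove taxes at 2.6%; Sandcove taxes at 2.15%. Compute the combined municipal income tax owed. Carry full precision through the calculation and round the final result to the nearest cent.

$7,338.19

Junipergrove, January 1 – August 15, 2018: 227 days → $302,000 × 2.6% × 227/365 = $4,883.2986
Sandcove, August 16 – December 31, 2018: 138 days → $302,000 × 2.15% × 138/365 = $2,454.8877
Total = $7,338.1863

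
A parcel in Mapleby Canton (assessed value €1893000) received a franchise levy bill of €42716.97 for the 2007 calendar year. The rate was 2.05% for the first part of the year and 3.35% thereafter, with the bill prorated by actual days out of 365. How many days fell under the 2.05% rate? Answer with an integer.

307 days

Let d = days at the first rate; then 365 − d days at the second rate.
€1893000 × [2.05%·d + 3.35%·(365−d)] / 365 = €42716.97
Solving gives d = 307, so the new rate took effect on November 4, 2007.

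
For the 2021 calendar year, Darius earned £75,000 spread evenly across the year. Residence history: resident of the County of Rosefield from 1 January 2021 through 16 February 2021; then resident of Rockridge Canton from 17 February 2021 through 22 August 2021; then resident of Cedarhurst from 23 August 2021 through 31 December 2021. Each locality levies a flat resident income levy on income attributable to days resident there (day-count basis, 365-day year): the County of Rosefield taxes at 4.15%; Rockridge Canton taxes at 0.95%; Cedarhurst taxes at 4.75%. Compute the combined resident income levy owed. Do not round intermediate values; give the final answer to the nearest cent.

The County of Rosefield, 1 January – 16 February 2021: 47 days → £75,000 × 4.15% × 47/365 = £400.7877
Rockridge Canton, 17 February – 22 August 2021: 187 days → £75,000 × 0.95% × 187/365 = £365.0342
Cedarhurst, 23 August – 31 December 2021: 131 days → £75,000 × 4.75% × 131/365 = £1,278.5959
Total = £2,044.4178

£2,044.42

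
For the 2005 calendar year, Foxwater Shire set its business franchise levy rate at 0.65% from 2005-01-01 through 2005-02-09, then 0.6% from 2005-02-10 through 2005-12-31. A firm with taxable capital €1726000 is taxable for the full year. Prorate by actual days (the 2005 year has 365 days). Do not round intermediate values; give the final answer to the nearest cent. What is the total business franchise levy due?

2005-01-01 to 2005-02-09: 40 days at 0.65% → €1726000 × 0.65% × 40/365 = €1229.4795
2005-02-10 to 2005-12-31: 325 days at 0.6% → €1726000 × 0.6% × 325/365 = €9221.0959
Total = €10450.5753

€10450.58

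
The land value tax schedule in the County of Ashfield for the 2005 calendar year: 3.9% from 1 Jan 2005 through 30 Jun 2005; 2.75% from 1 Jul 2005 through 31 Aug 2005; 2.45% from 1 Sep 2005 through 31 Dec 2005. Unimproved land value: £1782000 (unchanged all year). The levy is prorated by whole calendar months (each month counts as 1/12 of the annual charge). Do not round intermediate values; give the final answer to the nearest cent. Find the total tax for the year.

£57469.50

1 Jan – 30 Jun 2005: 6 months at 3.9% → £1782000 × 3.9% × 6/12 = £34749.0000
1 Jul – 31 Aug 2005: 2 months at 2.75% → £1782000 × 2.75% × 2/12 = £8167.5000
1 Sep – 31 Dec 2005: 4 months at 2.45% → £1782000 × 2.45% × 4/12 = £14553.0000
Total = £57469.5000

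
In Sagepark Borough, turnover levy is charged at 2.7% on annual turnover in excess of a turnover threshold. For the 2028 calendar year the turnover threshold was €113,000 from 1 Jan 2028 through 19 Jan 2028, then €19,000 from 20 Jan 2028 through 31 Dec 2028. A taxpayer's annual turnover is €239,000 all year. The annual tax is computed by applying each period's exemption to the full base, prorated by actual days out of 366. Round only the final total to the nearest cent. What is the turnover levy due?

1 Jan – 19 Jan 2028: 19 days, exemption €113,000 → (€239,000 − €113,000) × 2.7% × 19/366 = €176.6066
20 Jan – 31 Dec 2028: 347 days, exemption €19,000 → (€239,000 − €19,000) × 2.7% × 347/366 = €5,631.6393
Total = €5,808.2459

€5,808.25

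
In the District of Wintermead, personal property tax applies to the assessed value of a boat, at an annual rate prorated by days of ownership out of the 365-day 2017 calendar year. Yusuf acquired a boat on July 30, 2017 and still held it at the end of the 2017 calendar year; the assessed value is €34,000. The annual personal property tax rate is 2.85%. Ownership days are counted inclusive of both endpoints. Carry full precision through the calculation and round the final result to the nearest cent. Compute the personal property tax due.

€411.49

Days held (July 30 – December 31, 2017): 155 out of 365
Tax = €34,000 × 2.85% × 155/365 = €411.4932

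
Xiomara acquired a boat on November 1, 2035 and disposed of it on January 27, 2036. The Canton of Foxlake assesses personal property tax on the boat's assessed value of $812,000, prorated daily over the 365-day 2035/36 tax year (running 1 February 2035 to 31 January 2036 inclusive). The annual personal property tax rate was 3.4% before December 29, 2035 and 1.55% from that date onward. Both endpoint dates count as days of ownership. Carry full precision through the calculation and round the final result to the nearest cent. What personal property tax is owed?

November 1 – December 28, 2035: 58 days at 3.4% → $812,000 × 3.4% × 58/365 = $4,387.0247
December 29, 2035 – January 27, 2036: 30 days at 1.55% → $812,000 × 1.55% × 30/365 = $1,034.4658
Total = $5,421.4904

$5,421.49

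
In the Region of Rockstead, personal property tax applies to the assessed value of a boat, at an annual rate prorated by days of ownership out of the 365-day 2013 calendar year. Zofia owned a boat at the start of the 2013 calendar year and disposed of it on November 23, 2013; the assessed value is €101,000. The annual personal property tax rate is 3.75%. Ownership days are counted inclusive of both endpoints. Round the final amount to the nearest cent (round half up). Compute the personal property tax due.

€3,393.18

Days held (January 1 – November 23, 2013): 327 out of 365
Tax = €101,000 × 3.75% × 327/365 = €3,393.1849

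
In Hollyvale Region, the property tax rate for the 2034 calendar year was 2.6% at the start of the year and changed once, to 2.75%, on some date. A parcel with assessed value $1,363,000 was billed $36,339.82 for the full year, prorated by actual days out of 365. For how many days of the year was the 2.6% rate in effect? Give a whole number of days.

Let d = days at the first rate; then 365 − d days at the second rate.
$1,363,000 × [2.6%·d + 2.75%·(365−d)] / 365 = $36,339.82
Solving gives d = 204, so the new rate took effect on 24 Jul 2034.

204 days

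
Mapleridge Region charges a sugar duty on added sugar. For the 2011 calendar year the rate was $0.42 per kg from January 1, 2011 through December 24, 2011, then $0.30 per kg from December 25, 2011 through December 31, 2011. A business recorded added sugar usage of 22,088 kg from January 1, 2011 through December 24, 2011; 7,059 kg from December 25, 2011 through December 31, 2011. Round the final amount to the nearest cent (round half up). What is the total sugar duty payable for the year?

$11394.66

January 1 – December 24, 2011: 22,088 kg at $0.42/kg → $9276.96
December 25 – December 31, 2011: 7,059 kg at $0.30/kg → $2117.70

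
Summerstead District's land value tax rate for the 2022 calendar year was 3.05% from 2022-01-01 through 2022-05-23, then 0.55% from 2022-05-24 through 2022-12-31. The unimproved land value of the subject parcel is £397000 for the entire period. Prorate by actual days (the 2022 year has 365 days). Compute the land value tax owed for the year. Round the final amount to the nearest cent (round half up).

2022-01-01 to 2022-05-23: 143 days at 3.05% → £397000 × 3.05% × 143/365 = £4743.8781
2022-05-24 to 2022-12-31: 222 days at 0.55% → £397000 × 0.55% × 222/365 = £1328.0466
Total = £6071.9247

£6071.92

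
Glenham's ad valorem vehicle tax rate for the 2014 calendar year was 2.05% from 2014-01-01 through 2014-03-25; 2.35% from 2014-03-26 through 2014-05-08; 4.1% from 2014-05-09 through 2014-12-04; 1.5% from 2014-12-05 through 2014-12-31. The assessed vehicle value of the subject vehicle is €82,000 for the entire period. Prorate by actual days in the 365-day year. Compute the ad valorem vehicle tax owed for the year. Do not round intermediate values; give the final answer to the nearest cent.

2014-01-01 to 2014-03-25: 84 days at 2.05% → €82,000 × 2.05% × 84/365 = €386.8603
2014-03-26 to 2014-05-08: 44 days at 2.35% → €82,000 × 2.35% × 44/365 = €232.2959
2014-05-09 to 2014-12-04: 210 days at 4.1% → €82,000 × 4.1% × 210/365 = €1,934.3014
2014-12-05 to 2014-12-31: 27 days at 1.5% → €82,000 × 1.5% × 27/365 = €90.9863
Total = €2,644.4438

€2,644.44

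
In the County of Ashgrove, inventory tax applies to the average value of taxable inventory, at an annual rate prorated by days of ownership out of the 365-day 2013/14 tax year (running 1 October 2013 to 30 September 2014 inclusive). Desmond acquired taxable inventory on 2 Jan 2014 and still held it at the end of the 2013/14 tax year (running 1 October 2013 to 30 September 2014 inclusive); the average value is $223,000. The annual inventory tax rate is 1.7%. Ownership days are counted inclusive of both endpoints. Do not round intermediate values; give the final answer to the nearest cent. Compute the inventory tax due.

$2,825.07

Days held (2 Jan – 30 Sep 2014): 272 out of 365
Tax = $223,000 × 1.7% × 272/365 = $2,825.0740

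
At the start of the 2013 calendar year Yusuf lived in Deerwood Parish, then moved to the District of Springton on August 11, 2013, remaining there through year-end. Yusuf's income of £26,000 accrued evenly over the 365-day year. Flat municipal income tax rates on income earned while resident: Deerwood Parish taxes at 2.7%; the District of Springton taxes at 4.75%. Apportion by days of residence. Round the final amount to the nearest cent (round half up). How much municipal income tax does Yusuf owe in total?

£910.82

Deerwood Parish, January 1 – August 10, 2013: 222 days → £26,000 × 2.7% × 222/365 = £426.9699
The District of Springton, August 11 – December 31, 2013: 143 days → £26,000 × 4.75% × 143/365 = £483.8493
Total = £910.8192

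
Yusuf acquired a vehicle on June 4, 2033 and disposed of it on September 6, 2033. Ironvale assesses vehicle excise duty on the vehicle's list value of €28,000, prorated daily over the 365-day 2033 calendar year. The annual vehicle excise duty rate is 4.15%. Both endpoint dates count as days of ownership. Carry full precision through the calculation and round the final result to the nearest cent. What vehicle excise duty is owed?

€302.44

Days held (June 4 – September 6, 2033): 95 out of 365
Tax = €28,000 × 4.15% × 95/365 = €302.4384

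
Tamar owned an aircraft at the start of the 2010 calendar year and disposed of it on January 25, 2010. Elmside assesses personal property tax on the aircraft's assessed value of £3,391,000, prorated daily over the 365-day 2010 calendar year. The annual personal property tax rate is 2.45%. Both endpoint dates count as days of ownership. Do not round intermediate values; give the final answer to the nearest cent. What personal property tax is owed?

£5,690.38

Days held (January 1 – January 25, 2010): 25 out of 365
Tax = £3,391,000 × 2.45% × 25/365 = £5,690.3767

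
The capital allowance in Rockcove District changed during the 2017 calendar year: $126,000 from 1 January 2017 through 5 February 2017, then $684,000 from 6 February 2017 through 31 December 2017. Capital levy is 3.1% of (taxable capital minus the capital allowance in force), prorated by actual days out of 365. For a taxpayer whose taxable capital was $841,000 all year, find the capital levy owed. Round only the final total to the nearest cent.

$6,573.10

1 January – 5 February 2017: 36 days, exemption $126,000 → ($841,000 − $126,000) × 3.1% × 36/365 = $2,186.1370
6 February – 31 December 2017: 329 days, exemption $684,000 → ($841,000 − $684,000) × 3.1% × 329/365 = $4,386.9671
Total = $6,573.1041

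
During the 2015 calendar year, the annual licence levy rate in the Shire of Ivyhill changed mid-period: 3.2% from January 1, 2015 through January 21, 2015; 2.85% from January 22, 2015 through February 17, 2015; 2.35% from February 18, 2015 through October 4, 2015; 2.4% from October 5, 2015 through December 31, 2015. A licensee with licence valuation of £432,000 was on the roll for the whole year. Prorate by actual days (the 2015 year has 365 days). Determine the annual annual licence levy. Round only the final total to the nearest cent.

January 1 – January 21, 2015: 21 days at 3.2% → £432,000 × 3.2% × 21/365 = £795.3534
January 22 – February 17, 2015: 27 days at 2.85% → £432,000 × 2.85% × 27/365 = £910.7507
February 18 – October 4, 2015: 229 days at 2.35% → £432,000 × 2.35% × 229/365 = £6,369.3370
October 5 – December 31, 2015: 88 days at 2.4% → £432,000 × 2.4% × 88/365 = £2,499.6822
Total = £10,575.1233

£10,575.12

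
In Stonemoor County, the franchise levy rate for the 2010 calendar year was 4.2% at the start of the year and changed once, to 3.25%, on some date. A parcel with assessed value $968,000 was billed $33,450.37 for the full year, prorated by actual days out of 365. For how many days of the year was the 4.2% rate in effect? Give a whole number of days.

79 days

Let d = days at the first rate; then 365 − d days at the second rate.
$968,000 × [4.2%·d + 3.25%·(365−d)] / 365 = $33,450.37
Solving gives d = 79, so the new rate took effect on 21 Mar 2010.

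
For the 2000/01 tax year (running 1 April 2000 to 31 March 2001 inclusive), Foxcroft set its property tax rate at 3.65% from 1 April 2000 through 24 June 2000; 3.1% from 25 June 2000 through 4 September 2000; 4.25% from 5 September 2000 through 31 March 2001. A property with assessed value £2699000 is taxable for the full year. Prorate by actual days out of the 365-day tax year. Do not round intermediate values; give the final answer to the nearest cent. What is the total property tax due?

1 April – 24 June 2000: 85 days at 3.65% → £2699000 × 3.65% × 85/365 = £22941.5000
25 June – 4 September 2000: 72 days at 3.1% → £2699000 × 3.1% × 72/365 = £16504.5699
5 September 2000 – 31 March 2001: 208 days at 4.25% → £2699000 × 4.25% × 208/365 = £65367.5616
Total = £104813.6315

£104813.63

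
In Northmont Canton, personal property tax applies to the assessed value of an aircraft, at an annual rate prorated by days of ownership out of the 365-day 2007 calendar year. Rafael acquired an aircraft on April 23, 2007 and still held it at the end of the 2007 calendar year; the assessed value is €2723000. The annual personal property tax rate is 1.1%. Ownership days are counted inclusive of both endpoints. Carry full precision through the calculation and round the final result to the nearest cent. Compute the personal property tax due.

€20761.94

Days held (April 23 – December 31, 2007): 253 out of 365
Tax = €2723000 × 1.1% × 253/365 = €20761.9425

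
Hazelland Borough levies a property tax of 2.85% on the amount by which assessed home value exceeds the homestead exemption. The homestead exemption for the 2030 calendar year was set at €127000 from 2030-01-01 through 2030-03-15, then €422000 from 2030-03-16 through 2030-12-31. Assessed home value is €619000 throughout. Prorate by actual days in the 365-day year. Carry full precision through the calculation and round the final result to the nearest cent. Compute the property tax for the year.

2030-01-01 to 2030-03-15: 74 days, exemption €127000 → (€619000 − €127000) × 2.85% × 74/365 = €2842.8164
2030-03-16 to 2030-12-31: 291 days, exemption €422000 → (€619000 − €422000) × 2.85% × 291/365 = €4476.2178
Total = €7319.0342

€7319.03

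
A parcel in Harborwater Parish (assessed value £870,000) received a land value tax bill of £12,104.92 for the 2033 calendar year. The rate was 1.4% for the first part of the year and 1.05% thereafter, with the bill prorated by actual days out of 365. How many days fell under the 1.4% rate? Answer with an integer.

356 days

Let d = days at the first rate; then 365 − d days at the second rate.
£870,000 × [1.4%·d + 1.05%·(365−d)] / 365 = £12,104.92
Solving gives d = 356, so the new rate took effect on 23 December 2033.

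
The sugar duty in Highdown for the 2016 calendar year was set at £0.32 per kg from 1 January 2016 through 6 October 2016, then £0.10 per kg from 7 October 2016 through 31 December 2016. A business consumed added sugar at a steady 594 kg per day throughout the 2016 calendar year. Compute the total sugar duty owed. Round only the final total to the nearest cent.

1 January – 6 October 2016: 280 days × 594 kg/day = 166,320 kg at £0.32/kg → £53,222.40
7 October – 31 December 2016: 86 days × 594 kg/day = 51,084 kg at £0.10/kg → £5,108.40

£58,330.80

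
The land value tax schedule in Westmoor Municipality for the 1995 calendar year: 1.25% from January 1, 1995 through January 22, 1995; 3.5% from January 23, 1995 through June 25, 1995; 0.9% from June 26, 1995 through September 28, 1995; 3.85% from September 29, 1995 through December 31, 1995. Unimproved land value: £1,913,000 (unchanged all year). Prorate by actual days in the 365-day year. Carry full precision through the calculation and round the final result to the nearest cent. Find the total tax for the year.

January 1 – January 22, 1995: 22 days at 1.25% → £1,913,000 × 1.25% × 22/365 = £1,441.3014
January 23 – June 25, 1995: 154 days at 3.5% → £1,913,000 × 3.5% × 154/365 = £28,249.5068
June 26 – September 28, 1995: 95 days at 0.9% → £1,913,000 × 0.9% × 95/365 = £4,481.1370
September 29 – December 31, 1995: 94 days at 3.85% → £1,913,000 × 3.85% × 94/365 = £18,967.5260
Total = £53,139.4712

£53,139.47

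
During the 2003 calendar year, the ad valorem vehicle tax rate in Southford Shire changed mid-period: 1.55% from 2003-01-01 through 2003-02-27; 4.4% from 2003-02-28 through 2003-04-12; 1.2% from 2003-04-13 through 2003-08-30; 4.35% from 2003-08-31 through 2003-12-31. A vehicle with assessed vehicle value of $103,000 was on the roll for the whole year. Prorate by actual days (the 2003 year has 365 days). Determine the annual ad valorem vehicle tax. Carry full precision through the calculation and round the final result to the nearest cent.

2003-01-01 to 2003-02-27: 58 days at 1.55% → $103,000 × 1.55% × 58/365 = $253.6904
2003-02-28 to 2003-04-12: 44 days at 4.4% → $103,000 × 4.4% × 44/365 = $546.3233
2003-04-13 to 2003-08-30: 140 days at 1.2% → $103,000 × 1.2% × 140/365 = $474.0822
2003-08-31 to 2003-12-31: 123 days at 4.35% → $103,000 × 4.35% × 123/365 = $1,509.8671
Total = $2,783.9630

$2,783.96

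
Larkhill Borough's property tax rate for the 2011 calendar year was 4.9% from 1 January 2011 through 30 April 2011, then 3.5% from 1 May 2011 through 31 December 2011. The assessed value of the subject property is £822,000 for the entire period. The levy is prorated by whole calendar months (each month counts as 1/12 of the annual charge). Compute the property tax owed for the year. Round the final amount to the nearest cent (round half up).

£32,606.00

1 January – 30 April 2011: 4 months at 4.9% → £822,000 × 4.9% × 4/12 = £13,426.0000
1 May – 31 December 2011: 8 months at 3.5% → £822,000 × 3.5% × 8/12 = £19,180.0000
Total = £32,606.0000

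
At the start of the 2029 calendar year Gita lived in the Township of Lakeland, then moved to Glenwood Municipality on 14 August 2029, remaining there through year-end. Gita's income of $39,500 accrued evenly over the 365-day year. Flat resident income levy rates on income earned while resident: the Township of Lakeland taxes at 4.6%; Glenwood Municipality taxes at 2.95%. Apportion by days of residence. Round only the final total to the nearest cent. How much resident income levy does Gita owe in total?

The Township of Lakeland, 1 January – 13 August 2029: 225 days → $39,500 × 4.6% × 225/365 = $1,120.0685
Glenwood Municipality, 14 August – 31 December 2029: 140 days → $39,500 × 2.95% × 140/365 = $446.9452
Total = $1,567.0137

$1,567.01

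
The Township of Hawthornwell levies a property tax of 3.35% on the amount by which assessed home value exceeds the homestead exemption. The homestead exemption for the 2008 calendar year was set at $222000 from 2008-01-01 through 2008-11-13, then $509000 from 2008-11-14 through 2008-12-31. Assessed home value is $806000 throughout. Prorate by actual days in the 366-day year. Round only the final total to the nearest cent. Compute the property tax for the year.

2008-01-01 to 2008-11-13: 318 days, exemption $222000 → ($806000 − $222000) × 3.35% × 318/366 = $16998.2295
2008-11-14 to 2008-12-31: 48 days, exemption $509000 → ($806000 − $509000) × 3.35% × 48/366 = $1304.8525
Total = $18303.0820

$18303.08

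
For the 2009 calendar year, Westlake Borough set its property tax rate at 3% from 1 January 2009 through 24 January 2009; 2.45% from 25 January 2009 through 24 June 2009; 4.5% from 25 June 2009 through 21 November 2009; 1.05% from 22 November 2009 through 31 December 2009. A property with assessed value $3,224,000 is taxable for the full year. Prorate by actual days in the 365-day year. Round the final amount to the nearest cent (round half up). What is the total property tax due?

1 January – 24 January 2009: 24 days at 3% → $3,224,000 × 3% × 24/365 = $6,359.6712
25 January – 24 June 2009: 151 days at 2.45% → $3,224,000 × 2.45% × 151/365 = $32,677.2274
25 June – 21 November 2009: 150 days at 4.5% → $3,224,000 × 4.5% × 150/365 = $59,621.9178
22 November – 31 December 2009: 40 days at 1.05% → $3,224,000 × 1.05% × 40/365 = $3,709.8082
Total = $102,368.6247

$102,368.62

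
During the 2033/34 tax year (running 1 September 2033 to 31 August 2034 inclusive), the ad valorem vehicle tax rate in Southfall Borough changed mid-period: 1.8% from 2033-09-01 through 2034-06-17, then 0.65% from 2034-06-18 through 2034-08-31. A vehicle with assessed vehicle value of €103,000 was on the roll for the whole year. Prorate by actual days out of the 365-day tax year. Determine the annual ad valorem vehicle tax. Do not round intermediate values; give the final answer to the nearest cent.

€1,610.61

2033-09-01 to 2034-06-17: 290 days at 1.8% → €103,000 × 1.8% × 290/365 = €1,473.0411
2034-06-18 to 2034-08-31: 75 days at 0.65% → €103,000 × 0.65% × 75/365 = €137.5685
Total = €1,610.6096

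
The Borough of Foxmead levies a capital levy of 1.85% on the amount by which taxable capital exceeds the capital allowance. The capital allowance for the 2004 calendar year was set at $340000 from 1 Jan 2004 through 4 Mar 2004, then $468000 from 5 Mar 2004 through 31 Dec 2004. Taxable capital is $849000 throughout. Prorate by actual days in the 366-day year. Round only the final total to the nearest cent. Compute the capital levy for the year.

1 Jan – 4 Mar 2004: 64 days, exemption $340000 → ($849000 − $340000) × 1.85% × 64/366 = $1646.6011
5 Mar – 31 Dec 2004: 302 days, exemption $468000 → ($849000 − $468000) × 1.85% × 302/366 = $5815.9754
Total = $7462.5765

$7462.58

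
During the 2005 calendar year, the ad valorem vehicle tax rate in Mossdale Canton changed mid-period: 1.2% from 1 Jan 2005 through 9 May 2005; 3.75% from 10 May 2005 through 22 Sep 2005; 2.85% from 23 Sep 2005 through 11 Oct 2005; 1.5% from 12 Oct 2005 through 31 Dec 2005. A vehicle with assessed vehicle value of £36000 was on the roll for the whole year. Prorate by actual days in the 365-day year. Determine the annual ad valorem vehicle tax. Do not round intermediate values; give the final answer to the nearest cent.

£828.94

1 Jan – 9 May 2005: 129 days at 1.2% → £36000 × 1.2% × 129/365 = £152.6795
10 May – 22 Sep 2005: 136 days at 3.75% → £36000 × 3.75% × 136/365 = £503.0137
23 Sep – 11 Oct 2005: 19 days at 2.85% → £36000 × 2.85% × 19/365 = £53.4082
12 Oct – 31 Dec 2005: 81 days at 1.5% → £36000 × 1.5% × 81/365 = £119.8356
Total = £828.9370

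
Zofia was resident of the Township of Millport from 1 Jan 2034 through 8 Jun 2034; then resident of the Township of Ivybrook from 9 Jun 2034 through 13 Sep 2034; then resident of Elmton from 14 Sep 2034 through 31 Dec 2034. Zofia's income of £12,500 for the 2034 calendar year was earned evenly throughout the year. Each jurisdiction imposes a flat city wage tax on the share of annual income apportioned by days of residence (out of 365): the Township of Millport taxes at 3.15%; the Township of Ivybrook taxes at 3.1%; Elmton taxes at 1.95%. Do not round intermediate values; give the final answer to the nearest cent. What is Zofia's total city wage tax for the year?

The Township of Millport, 1 Jan – 8 Jun 2034: 159 days → £12,500 × 3.15% × 159/365 = £171.5240
The Township of Ivybrook, 9 Jun – 13 Sep 2034: 97 days → £12,500 × 3.1% × 97/365 = £102.9795
Elmton, 14 Sep – 31 Dec 2034: 109 days → £12,500 × 1.95% × 109/365 = £72.7911
Total = £347.2945

£347.29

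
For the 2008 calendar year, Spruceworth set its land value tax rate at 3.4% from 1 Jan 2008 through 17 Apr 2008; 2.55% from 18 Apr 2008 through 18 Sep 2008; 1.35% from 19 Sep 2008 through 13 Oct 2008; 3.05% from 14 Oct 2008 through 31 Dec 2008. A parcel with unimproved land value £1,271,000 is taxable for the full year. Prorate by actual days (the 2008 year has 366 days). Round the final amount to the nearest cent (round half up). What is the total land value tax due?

1 Jan – 17 Apr 2008: 108 days at 3.4% → £1,271,000 × 3.4% × 108/366 = £12,751.6721
18 Apr – 18 Sep 2008: 154 days at 2.55% → £1,271,000 × 2.55% × 154/366 = £13,637.2049
19 Sep – 13 Oct 2008: 25 days at 1.35% → £1,271,000 × 1.35% × 25/366 = £1,172.0287
14 Oct – 31 Dec 2008: 79 days at 3.05% → £1,271,000 × 3.05% × 79/366 = £8,367.4167
Total = £35,928.3224

£35,928.32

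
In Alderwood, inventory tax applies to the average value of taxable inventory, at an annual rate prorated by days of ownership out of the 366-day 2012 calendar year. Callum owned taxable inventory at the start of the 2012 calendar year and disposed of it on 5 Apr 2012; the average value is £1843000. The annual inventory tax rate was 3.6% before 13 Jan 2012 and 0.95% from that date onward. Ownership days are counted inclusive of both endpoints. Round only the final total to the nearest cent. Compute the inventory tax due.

1 Jan – 12 Jan 2012: 12 days at 3.6% → £1843000 × 3.6% × 12/366 = £2175.3443
13 Jan – 5 Apr 2012: 84 days at 0.95% → £1843000 × 0.95% × 84/366 = £4018.3443
Total = £6193.6885

£6193.69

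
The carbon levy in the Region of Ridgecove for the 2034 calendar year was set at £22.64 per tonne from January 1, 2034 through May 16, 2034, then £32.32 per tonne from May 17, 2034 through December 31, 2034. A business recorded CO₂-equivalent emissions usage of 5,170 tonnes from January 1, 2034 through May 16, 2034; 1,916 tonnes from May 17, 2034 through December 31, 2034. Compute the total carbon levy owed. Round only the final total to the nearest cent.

January 1 – May 16, 2034: 5,170 tonnes at £22.64/tonne → £117,048.80
May 17 – December 31, 2034: 1,916 tonnes at £32.32/tonne → £61,925.12

£178,973.92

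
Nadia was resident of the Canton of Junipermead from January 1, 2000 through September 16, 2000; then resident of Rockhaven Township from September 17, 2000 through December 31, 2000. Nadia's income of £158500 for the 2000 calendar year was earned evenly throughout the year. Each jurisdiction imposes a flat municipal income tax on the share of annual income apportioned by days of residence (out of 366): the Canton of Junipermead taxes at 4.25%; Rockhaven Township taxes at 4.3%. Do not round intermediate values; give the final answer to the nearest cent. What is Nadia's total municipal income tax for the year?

The Canton of Junipermead, January 1 – September 16, 2000: 260 days → £158500 × 4.25% × 260/366 = £4785.3142
Rockhaven Township, September 17 – December 31, 2000: 106 days → £158500 × 4.3% × 106/366 = £1973.8880
Total = £6759.2022

£6759.20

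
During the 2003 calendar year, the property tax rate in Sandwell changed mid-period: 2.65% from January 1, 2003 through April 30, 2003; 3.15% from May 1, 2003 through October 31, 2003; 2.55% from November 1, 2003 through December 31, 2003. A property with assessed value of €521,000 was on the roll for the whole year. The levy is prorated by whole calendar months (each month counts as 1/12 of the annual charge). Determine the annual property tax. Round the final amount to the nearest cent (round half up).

€15,022.17

January 1 – April 30, 2003: 4 months at 2.65% → €521,000 × 2.65% × 4/12 = €4,602.1667
May 1 – October 31, 2003: 6 months at 3.15% → €521,000 × 3.15% × 6/12 = €8,205.7500
November 1 – December 31, 2003: 2 months at 2.55% → €521,000 × 2.55% × 2/12 = €2,214.2500
Total = €15,022.1667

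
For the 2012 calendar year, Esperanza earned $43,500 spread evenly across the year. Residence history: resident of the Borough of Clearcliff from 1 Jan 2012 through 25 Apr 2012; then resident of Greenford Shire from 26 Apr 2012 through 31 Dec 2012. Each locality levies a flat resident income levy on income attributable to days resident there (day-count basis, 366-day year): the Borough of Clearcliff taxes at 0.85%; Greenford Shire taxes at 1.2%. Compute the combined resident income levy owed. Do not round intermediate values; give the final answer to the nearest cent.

$473.75

The Borough of Clearcliff, 1 Jan – 25 Apr 2012: 116 days → $43,500 × 0.85% × 116/366 = $117.1885
Greenford Shire, 26 Apr – 31 Dec 2012: 250 days → $43,500 × 1.2% × 250/366 = $356.5574
Total = $473.7459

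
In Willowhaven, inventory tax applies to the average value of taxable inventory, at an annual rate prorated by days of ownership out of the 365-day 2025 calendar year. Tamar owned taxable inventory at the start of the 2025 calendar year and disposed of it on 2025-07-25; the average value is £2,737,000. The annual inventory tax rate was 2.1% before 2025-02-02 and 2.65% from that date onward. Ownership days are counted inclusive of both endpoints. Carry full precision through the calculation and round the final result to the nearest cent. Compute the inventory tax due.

2025-01-01 to 2025-02-01: 32 days at 2.1% → £2,737,000 × 2.1% × 32/365 = £5,039.0795
2025-02-02 to 2025-07-25: 174 days at 2.65% → £2,737,000 × 2.65% × 174/365 = £34,576.1836
Total = £39,615.2630

£39,615.26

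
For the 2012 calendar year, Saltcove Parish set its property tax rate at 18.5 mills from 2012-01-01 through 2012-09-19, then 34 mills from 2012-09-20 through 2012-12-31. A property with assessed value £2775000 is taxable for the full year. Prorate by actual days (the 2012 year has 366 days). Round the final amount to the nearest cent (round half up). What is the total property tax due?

£63442.11

2012-01-01 to 2012-09-19: 263 days at 18.5 mills → £2775000 × 1.85% × 263/366 = £36890.0615
2012-09-20 to 2012-12-31: 103 days at 34 mills → £2775000 × 3.4% × 103/366 = £26552.0492
Total = £63442.1107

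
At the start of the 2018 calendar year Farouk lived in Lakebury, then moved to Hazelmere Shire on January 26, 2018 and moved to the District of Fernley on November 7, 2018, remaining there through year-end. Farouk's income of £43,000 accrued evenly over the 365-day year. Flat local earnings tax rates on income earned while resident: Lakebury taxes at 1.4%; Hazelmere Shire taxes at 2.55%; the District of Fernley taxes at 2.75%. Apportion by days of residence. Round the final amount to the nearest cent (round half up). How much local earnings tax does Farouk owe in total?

£1,075.59

Lakebury, January 1 – January 25, 2018: 25 days → £43,000 × 1.4% × 25/365 = £41.2329
Hazelmere Shire, January 26 – November 6, 2018: 285 days → £43,000 × 2.55% × 285/365 = £856.1712
The District of Fernley, November 7 – December 31, 2018: 55 days → £43,000 × 2.75% × 55/365 = £178.1849
Total = £1,075.5890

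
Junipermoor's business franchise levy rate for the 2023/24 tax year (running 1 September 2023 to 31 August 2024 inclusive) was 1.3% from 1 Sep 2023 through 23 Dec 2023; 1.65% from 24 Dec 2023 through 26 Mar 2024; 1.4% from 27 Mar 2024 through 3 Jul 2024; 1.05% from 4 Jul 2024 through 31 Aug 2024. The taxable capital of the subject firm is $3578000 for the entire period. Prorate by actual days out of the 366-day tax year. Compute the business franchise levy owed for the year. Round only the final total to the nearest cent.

1 Sep – 23 Dec 2023: 114 days at 1.3% → $3578000 × 1.3% × 114/366 = $14487.9672
24 Dec 2023 – 26 Mar 2024: 94 days at 1.65% → $3578000 × 1.65% × 94/366 = $15162.5082
27 Mar – 3 Jul 2024: 99 days at 1.4% → $3578000 × 1.4% × 99/366 = $13549.4754
4 Jul – 31 Aug 2024: 59 days at 1.05% → $3578000 × 1.05% × 59/366 = $6056.2049
Total = $49256.1557

$49256.16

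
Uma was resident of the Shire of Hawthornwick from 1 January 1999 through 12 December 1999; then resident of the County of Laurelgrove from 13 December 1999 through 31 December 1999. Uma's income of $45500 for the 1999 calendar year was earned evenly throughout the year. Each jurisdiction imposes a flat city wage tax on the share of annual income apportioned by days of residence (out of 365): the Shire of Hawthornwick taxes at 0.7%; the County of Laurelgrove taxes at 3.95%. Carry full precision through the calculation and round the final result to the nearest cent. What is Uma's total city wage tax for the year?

The Shire of Hawthornwick, 1 January – 12 December 1999: 346 days → $45500 × 0.7% × 346/365 = $301.9205
The County of Laurelgrove, 13 December – 31 December 1999: 19 days → $45500 × 3.95% × 19/365 = $93.5555
Total = $395.4760

$395.48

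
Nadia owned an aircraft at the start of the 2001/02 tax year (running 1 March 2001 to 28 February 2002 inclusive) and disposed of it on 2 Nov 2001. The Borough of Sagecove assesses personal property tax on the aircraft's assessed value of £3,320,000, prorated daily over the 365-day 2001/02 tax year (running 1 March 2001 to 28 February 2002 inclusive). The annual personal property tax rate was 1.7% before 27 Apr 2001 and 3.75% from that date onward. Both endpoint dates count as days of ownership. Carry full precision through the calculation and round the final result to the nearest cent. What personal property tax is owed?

£73,622.14

1 Mar – 26 Apr 2001: 57 days at 1.7% → £3,320,000 × 1.7% × 57/365 = £8,813.9178
27 Apr – 2 Nov 2001: 190 days at 3.75% → £3,320,000 × 3.75% × 190/365 = £64,808.2192
Total = £73,622.1370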